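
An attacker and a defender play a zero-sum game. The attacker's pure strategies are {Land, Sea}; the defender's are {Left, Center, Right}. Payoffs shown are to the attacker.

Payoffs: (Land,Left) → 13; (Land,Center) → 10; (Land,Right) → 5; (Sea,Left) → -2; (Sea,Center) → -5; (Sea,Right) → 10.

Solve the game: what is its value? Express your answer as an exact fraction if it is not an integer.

25/4

Row minima: Land → 5, Sea → -5; maximin = 5.
Column maxima: Left → 13, Center → 10, Right → 10; minimax = 10.
5 ≠ 10, so there is no saddle point; optimal play is mixed.
Left is strictly dominated by Center (it gives the attacker strictly more in every row), so the defender never plays it.
On the remaining 2×2 (Land, Sea vs Center, Right):
Let the attacker play Land with probability p. Expected payoff against Center: 10p + (-5)(1−p) = 15p − 5; against Right: 5p + 10(1−p) = −5p + 10.
Setting these equal: 15p − 5 = −5p + 10 ⇒ 20p = 15 ⇒ p = 3/4, and the value is (15)·(3/4) − 5 = 25/4.
For the defender: with q = P(Center), equating Land's and Sea's payoffs gives 5q + 5 = −15q + 10 ⇒ q = 1/4.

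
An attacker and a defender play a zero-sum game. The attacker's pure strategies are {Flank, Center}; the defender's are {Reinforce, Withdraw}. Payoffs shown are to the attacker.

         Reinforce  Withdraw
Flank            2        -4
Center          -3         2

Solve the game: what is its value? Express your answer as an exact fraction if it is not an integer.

Row minima: Flank → -4, Center → -3; maximin = -3.
Column maxima: Reinforce → 2, Withdraw → 2; minimax = 2.
-3 ≠ 2, so there is no saddle point; optimal play is mixed.
Let the attacker play Flank with probability p. Expected payoff against Reinforce: 2p + (-3)(1−p) = 5p − 3; against Withdraw: (-4)p + 2(1−p) = −6p + 2.
Setting these equal: 5p − 3 = −6p + 2 ⇒ 11p = 5 ⇒ p = 5/11, and the value is (5)·(5/11) − 3 = -8/11.
For the defender: with q = P(Reinforce), equating Flank's and Center's payoffs gives 6q − 4 = −5q + 2 ⇒ q = 6/11.

-8/11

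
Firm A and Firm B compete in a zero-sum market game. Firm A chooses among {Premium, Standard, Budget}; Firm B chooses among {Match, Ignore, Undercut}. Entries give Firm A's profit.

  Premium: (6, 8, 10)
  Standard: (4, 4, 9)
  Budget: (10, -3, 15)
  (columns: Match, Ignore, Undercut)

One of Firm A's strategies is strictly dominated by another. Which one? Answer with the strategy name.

Standard

Premium gives a strictly higher payoff than Standard against every column: 6 > 4, 8 > 4, 10 > 9.
So Standard is strictly dominated and Firm A never plays it.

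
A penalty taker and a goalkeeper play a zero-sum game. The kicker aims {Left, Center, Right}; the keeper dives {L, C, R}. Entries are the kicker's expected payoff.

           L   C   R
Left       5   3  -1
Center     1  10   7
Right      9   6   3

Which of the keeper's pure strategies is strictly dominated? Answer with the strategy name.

C

R holds the kicker's payoff strictly below C in every row: -1 < 3, 7 < 10, 3 < 6.
So C is strictly dominated for the keeper.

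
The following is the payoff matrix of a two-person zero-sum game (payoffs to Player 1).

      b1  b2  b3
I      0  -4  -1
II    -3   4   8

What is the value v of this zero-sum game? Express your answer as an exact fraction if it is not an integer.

-12/11

Row minima: I → -4, II → -3; maximin = -3.
Column maxima: b1 → 0, b2 → 4, b3 → 8; minimax = 0.
-3 ≠ 0, so there is no saddle point; optimal play is mixed.
b3 is strictly dominated by b2 (it gives Player 1 strictly more in every row), so Player 2 never plays it.
On the remaining 2×2 (I, II vs b1, b2):
Let Player 1 play I with probability p. Expected payoff against b1: 0p + (-3)(1−p) = 3p − 3; against b2: (-4)p + 4(1−p) = −8p + 4.
Setting these equal: 3p − 3 = −8p + 4 ⇒ 11p = 7 ⇒ p = 7/11, and the value is (3)·(7/11) − 3 = -12/11.
For Player 2: with q = P(b1), equating I's and II's payoffs gives 4q − 4 = −7q + 4 ⇒ q = 8/11.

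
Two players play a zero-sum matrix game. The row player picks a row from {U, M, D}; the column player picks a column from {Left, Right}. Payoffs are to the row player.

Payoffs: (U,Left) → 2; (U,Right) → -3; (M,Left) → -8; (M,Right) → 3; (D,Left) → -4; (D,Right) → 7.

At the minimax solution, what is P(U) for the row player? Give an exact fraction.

Row minima: U → -3, M → -8, D → -4; maximin = -3.
Column maxima: Left → 2, Right → 7; minimax = 2.
-3 ≠ 2, so there is no saddle point; optimal play is mixed.
M is strictly dominated by D, so the row player never plays it.
On the remaining 2×2 (U, D vs Left, Right):
Let the row player play U with probability p. Expected payoff against Left: 2p + (-4)(1−p) = 6p − 4; against Right: (-3)p + 7(1−p) = −10p + 7.
Setting these equal: 6p − 4 = −10p + 7 ⇒ 16p = 11 ⇒ p = 11/16, and the value is (6)·(11/16) − 4 = 1/8.
For the column player: with q = P(Left), equating U's and D's payoffs gives 5q − 3 = −11q + 7 ⇒ q = 5/8.

11/16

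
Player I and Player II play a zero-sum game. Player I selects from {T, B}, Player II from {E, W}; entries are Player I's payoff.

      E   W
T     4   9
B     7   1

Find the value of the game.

59/11

Row minima: T → 4, B → 1; maximin = 4.
Column maxima: E → 7, W → 9; minimax = 7.
4 ≠ 7, so there is no saddle point; optimal play is mixed.
Let Player I play T with probability p. Expected payoff against E: 4p + 7(1−p) = −3p + 7; against W: 9p + 1(1−p) = 8p + 1.
Setting these equal: −3p + 7 = 8p + 1 ⇒ −11p = -6 ⇒ p = 6/11, and the value is (-3)·(6/11) + 7 = 59/11.
For Player II: with q = P(E), equating T's and B's payoffs gives −5q + 9 = 6q + 1 ⇒ q = 8/11.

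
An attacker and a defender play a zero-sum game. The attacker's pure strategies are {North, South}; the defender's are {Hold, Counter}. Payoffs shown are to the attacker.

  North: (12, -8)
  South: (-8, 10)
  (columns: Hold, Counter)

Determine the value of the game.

Row minima: North → -8, South → -8; maximin = -8.
Column maxima: Hold → 12, Counter → 10; minimax = 10.
-8 ≠ 10, so there is no saddle point; optimal play is mixed.
Let the attacker play North with probability p. Expected payoff against Hold: 12p + (-8)(1−p) = 20p − 8; against Counter: (-8)p + 10(1−p) = −18p + 10.
Setting these equal: 20p − 8 = −18p + 10 ⇒ 38p = 18 ⇒ p = 9/19, and the value is (20)·(9/19) − 8 = 28/19.
For the defender: with q = P(Hold), equating North's and South's payoffs gives 20q − 8 = −18q + 10 ⇒ q = 9/19.

28/19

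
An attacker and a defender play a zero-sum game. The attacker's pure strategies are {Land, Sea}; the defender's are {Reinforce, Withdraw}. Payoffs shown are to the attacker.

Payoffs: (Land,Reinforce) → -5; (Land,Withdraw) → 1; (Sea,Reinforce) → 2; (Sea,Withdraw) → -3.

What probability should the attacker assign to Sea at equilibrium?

Row minima: Land → -5, Sea → -3; maximin = -3.
Column maxima: Reinforce → 2, Withdraw → 1; minimax = 1.
-3 ≠ 1, so there is no saddle point; optimal play is mixed.
Let the attacker play Land with probability p. Expected payoff against Reinforce: (-5)p + 2(1−p) = −7p + 2; against Withdraw: 1p + (-3)(1−p) = 4p − 3.
Setting these equal: −7p + 2 = 4p − 3 ⇒ −11p = -5 ⇒ p = 5/11, and the value is (-7)·(5/11) + 2 = -13/11.
For the defender: with q = P(Reinforce), equating Land's and Sea's payoffs gives −6q + 1 = 5q − 3 ⇒ q = 4/11.

6/11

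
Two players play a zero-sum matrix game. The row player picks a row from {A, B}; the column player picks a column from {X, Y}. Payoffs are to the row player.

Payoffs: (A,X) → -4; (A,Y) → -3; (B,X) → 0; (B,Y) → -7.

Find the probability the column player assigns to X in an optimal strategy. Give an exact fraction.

Row minima: A → -4, B → -7; maximin = -4.
Column maxima: X → 0, Y → -3; minimax = -3.
-4 ≠ -3, so there is no saddle point; optimal play is mixed.
Let the row player play A with probability p. Expected payoff against X: (-4)p + 0(1−p) = −4p; against Y: (-3)p + (-7)(1−p) = 4p − 7.
Setting these equal: −4p = 4p − 7 ⇒ −8p = -7 ⇒ p = 7/8, and the value is (-4)·(7/8) = -7/2.
For the column player: with q = P(X), equating A's and B's payoffs gives −q − 3 = 7q − 7 ⇒ q = 1/2.

1/2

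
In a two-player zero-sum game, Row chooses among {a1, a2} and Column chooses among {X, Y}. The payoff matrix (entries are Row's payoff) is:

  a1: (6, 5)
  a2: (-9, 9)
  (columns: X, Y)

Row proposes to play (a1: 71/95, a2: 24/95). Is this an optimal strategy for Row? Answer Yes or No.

Against X this mix gives (71/95)·6 + (24/95)·(-9) = 42/19.
Against Y this mix gives (71/95)·5 + (24/95)·9 = 571/95.
Column will play X, holding Row to 42/19. Shifting weight toward the row that does better against X would raise this floor (the equalizing mix achieves 99/19 against both X and Y), so the proposed strategy is not optimal.

No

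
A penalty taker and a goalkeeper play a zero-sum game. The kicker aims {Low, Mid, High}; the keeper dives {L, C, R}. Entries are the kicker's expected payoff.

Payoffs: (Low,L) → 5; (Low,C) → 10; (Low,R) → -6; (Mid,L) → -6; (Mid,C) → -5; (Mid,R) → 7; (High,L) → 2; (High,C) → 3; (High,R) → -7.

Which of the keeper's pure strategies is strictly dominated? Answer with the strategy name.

C

L holds the kicker's payoff strictly below C in every row: 5 < 10, -6 < -5, 2 < 3.
So C is strictly dominated for the keeper.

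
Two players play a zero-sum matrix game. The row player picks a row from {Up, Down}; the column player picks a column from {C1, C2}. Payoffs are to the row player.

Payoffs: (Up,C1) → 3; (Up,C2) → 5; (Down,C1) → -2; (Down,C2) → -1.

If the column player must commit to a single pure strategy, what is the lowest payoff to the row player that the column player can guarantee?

Column maxima: C1 → 3, C2 → 5.
The smallest of these is 3.

3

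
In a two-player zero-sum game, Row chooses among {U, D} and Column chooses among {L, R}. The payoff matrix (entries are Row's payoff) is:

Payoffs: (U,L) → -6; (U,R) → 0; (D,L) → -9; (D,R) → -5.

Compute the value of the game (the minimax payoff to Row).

-6

Row minima: U → -6, D → -9; maximin = -6.
Column maxima: L → -6, R → 0; minimax = -6.
Since maximin = minimax = -6, there is a saddle point and the value is -6.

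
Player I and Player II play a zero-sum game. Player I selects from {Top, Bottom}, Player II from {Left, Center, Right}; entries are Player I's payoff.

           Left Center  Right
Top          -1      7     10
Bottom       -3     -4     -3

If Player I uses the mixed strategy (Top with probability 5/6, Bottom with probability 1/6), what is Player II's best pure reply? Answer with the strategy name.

Left

If Player II plays Left, Player I's expected payoff is (5/6)·(-1) + (1/6)·(-3) = -4/3.
If Player II plays Center, Player I's expected payoff is (5/6)·7 + (1/6)·(-4) = 31/6.
If Player II plays Right, Player I's expected payoff is (5/6)·10 + (1/6)·(-3) = 47/6.
Player II minimizes Player I's payoff; the smallest is -4/3, so the best response is Left.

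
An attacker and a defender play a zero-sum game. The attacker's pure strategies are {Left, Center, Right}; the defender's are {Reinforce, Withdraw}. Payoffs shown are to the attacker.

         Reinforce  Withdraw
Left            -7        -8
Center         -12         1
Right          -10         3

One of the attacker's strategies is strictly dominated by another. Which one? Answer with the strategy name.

Right gives a strictly higher payoff than Center against every column: -10 > -12, 3 > 1.
So Center is strictly dominated and the attacker never plays it.

Center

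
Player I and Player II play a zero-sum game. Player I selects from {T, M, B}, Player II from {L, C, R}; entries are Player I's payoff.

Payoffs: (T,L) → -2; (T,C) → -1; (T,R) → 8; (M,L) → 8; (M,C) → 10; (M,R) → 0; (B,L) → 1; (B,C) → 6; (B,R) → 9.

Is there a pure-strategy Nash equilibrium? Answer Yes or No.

Row minima: T → -2, M → 0, B → 1; maximin = 1.
Column maxima: L → 8, C → 10, R → 9; minimax = 8.
1 ≠ 8, so no pure-strategy equilibrium exists.

No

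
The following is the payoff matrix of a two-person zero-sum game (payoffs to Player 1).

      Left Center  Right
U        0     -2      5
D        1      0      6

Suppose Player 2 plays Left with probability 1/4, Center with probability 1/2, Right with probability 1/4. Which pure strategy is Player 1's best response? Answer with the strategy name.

Expected payoff of U: (1/4)·0 + (1/2)·(-2) + (1/4)·5 = 1/4.
Expected payoff of D: (1/4)·1 + (1/2)·0 + (1/4)·6 = 7/4.
The largest is 7/4, so Player 1's best response is D.

D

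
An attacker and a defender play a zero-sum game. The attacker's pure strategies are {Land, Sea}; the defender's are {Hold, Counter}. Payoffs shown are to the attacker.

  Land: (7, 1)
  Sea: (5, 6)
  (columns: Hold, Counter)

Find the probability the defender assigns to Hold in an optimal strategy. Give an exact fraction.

5/7

Row minima: Land → 1, Sea → 5; maximin = 5.
Column maxima: Hold → 7, Counter → 6; minimax = 6.
5 ≠ 6, so there is no saddle point; optimal play is mixed.
Let the attacker play Land with probability p. Expected payoff against Hold: 7p + 5(1−p) = 2p + 5; against Counter: 1p + 6(1−p) = −5p + 6.
Setting these equal: 2p + 5 = −5p + 6 ⇒ 7p = 1 ⇒ p = 1/7, and the value is (2)·(1/7) + 5 = 37/7.
For the defender: with q = P(Hold), equating Land's and Sea's payoffs gives 6q + 1 = −q + 6 ⇒ q = 5/7.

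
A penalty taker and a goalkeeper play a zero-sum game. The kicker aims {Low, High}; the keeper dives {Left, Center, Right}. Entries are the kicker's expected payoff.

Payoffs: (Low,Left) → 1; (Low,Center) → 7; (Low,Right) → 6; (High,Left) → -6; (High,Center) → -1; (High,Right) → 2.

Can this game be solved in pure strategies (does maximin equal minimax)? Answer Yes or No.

Yes

Row minima: Low → 1, High → -6; maximin = 1.
Column maxima: Left → 1, Center → 7, Right → 6; minimax = 1.
maximin = minimax = 1, so a saddle point exists.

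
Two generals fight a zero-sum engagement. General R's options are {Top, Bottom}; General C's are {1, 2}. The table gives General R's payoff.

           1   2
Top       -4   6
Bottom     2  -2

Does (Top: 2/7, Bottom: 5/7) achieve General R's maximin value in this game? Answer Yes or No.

Yes

Against 1 this mix gives (2/7)·(-4) + (5/7)·2 = 2/7.
Against 2 this mix gives (2/7)·6 + (5/7)·(-2) = 2/7.
All of General C's active replies (1, 2) yield 2/7, and no column does worse for General R. The mix makes General C indifferent and guarantees 2/7, so it is optimal.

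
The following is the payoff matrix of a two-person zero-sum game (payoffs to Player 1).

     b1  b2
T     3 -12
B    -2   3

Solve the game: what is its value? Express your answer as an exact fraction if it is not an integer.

-3/4

Row minima: T → -12, B → -2; maximin = -2.
Column maxima: b1 → 3, b2 → 3; minimax = 3.
-2 ≠ 3, so there is no saddle point; optimal play is mixed.
Let Player 1 play T with probability p. Expected payoff against b1: 3p + (-2)(1−p) = 5p − 2; against b2: (-12)p + 3(1−p) = −15p + 3.
Setting these equal: 5p − 2 = −15p + 3 ⇒ 20p = 5 ⇒ p = 1/4, and the value is (5)·(1/4) − 2 = -3/4.
For Player 2: with q = P(b1), equating T's and B's payoffs gives 15q − 12 = −5q + 3 ⇒ q = 3/4.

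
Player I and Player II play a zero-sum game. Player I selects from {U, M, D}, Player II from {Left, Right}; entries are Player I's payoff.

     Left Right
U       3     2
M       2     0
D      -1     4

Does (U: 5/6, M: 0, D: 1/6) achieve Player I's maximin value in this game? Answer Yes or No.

Against Left this mix gives (5/6)·3 + (1/6)·(-1) = 7/3.
Against Right this mix gives (5/6)·2 + (1/6)·4 = 7/3.
All of Player II's active replies (Left, Right) yield 7/3, and no column does worse for Player I. The mix makes Player II indifferent and guarantees 7/3, so it is optimal.

Yes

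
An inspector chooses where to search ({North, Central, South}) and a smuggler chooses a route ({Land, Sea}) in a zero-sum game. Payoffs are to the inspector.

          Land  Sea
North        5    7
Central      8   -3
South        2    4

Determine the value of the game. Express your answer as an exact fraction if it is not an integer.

71/13

Row minima: North → 5, Central → -3, South → 2; maximin = 5.
Column maxima: Land → 8, Sea → 7; minimax = 7.
5 ≠ 7, so there is no saddle point; optimal play is mixed.
South is strictly dominated by North, so the inspector never plays it.
On the remaining 2×2 (North, Central vs Land, Sea):
Let the inspector play North with probability p. Expected payoff against Land: 5p + 8(1−p) = −3p + 8; against Sea: 7p + (-3)(1−p) = 10p − 3.
Setting these equal: −3p + 8 = 10p − 3 ⇒ −13p = -11 ⇒ p = 11/13, and the value is (-3)·(11/13) + 8 = 71/13.
For the smuggler: with q = P(Land), equating North's and Central's payoffs gives −2q + 7 = 11q − 3 ⇒ q = 10/13.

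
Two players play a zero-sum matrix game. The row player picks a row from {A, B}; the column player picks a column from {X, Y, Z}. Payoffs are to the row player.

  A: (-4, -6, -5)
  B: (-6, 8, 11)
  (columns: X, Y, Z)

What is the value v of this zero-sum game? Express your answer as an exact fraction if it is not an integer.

-17/4

Row minima: A → -6, B → -6; maximin = -6.
Column maxima: X → -4, Y → 8, Z → 11; minimax = -4.
-6 ≠ -4, so there is no saddle point; optimal play is mixed.
Z is strictly dominated by Y (it gives the row player strictly more in every row), so the column player never plays it.
On the remaining 2×2 (A, B vs X, Y):
Let the row player play A with probability p. Expected payoff against X: (-4)p + (-6)(1−p) = 2p − 6; against Y: (-6)p + 8(1−p) = −14p + 8.
Setting these equal: 2p − 6 = −14p + 8 ⇒ 16p = 14 ⇒ p = 7/8, and the value is (2)·(7/8) − 6 = -17/4.
For the column player: with q = P(X), equating A's and B's payoffs gives 2q − 6 = −14q + 8 ⇒ q = 7/8.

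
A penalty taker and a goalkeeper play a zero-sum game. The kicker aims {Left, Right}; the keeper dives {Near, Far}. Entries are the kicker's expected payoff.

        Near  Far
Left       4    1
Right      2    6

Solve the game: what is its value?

Row minima: Left → 1, Right → 2; maximin = 2.
Column maxima: Near → 4, Far → 6; minimax = 4.
2 ≠ 4, so there is no saddle point; optimal play is mixed.
Let the kicker play Left with probability p. Expected payoff against Near: 4p + 2(1−p) = 2p + 2; against Far: 1p + 6(1−p) = −5p + 6.
Setting these equal: 2p + 2 = −5p + 6 ⇒ 7p = 4 ⇒ p = 4/7, and the value is (2)·(4/7) + 2 = 22/7.
For the keeper: with q = P(Near), equating Left's and Right's payoffs gives 3q + 1 = −4q + 6 ⇒ q = 5/7.

22/7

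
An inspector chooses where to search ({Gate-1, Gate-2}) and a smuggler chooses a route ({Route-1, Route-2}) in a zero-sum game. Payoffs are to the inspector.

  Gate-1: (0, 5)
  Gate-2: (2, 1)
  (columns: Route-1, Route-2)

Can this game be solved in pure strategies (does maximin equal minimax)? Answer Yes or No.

No

Row minima: Gate-1 → 0, Gate-2 → 1; maximin = 1.
Column maxima: Route-1 → 2, Route-2 → 5; minimax = 2.
1 ≠ 2, so no pure-strategy equilibrium exists.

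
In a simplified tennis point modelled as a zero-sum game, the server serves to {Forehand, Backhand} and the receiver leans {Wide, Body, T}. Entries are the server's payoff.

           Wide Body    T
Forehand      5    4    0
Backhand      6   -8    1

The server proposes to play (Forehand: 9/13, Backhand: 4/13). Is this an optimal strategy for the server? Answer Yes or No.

Yes

Against Wide this mix gives (9/13)·5 + (4/13)·6 = 69/13.
Against Body this mix gives (9/13)·4 + (4/13)·(-8) = 4/13.
Against T this mix gives (9/13)·0 + (4/13)·1 = 4/13.
All of the receiver's active replies (Body, T) yield 4/13, and no column does worse for the server. The mix makes the receiver indifferent and guarantees 4/13, so it is optimal.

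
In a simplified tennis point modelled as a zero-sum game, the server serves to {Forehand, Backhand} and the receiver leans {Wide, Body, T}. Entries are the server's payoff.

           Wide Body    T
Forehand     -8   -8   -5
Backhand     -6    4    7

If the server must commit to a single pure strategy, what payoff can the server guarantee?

Row minima: Forehand → -8, Backhand → -6.
The best of these is -6.

-6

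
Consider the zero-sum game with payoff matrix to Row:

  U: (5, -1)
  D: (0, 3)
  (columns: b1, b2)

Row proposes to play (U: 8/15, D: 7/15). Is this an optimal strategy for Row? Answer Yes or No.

Against b1 this mix gives (8/15)·5 + (7/15)·0 = 8/3.
Against b2 this mix gives (8/15)·(-1) + (7/15)·3 = 13/15.
Column will play b2, holding Row to 13/15. Shifting weight toward the row that does better against b2 would raise this floor (the equalizing mix achieves 5/3 against both b2 and b1), so the proposed strategy is not optimal.

No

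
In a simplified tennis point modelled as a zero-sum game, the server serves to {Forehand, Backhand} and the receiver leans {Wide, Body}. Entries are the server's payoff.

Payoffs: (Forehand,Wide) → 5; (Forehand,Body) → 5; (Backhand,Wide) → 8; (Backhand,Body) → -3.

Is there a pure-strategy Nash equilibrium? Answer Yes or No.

Yes

Row minima: Forehand → 5, Backhand → -3; maximin = 5.
Column maxima: Wide → 8, Body → 5; minimax = 5.
maximin = minimax = 5, so a saddle point exists.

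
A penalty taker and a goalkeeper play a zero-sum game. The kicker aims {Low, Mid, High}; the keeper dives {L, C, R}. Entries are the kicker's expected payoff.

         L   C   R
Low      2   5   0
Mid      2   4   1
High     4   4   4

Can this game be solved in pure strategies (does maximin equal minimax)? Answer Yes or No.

Yes

Row minima: Low → 0, Mid → 1, High → 4; maximin = 4.
Column maxima: L → 4, C → 5, R → 4; minimax = 4.
maximin = minimax = 4, so a saddle point exists.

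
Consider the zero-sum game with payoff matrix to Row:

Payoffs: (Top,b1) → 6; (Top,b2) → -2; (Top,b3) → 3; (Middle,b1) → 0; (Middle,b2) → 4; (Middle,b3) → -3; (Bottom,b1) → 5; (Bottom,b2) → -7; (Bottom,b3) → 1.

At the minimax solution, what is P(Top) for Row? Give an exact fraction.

Row minima: Top → -2, Middle → -3, Bottom → -7; maximin = -2.
Column maxima: b1 → 6, b2 → 4, b3 → 3; minimax = 3.
-2 ≠ 3, so there is no saddle point; optimal play is mixed.
Bottom is strictly dominated by Top, so Row never plays it.
b1 is strictly dominated by b3 (it gives Row strictly more in every row), so Column never plays it.
On the remaining 2×2 (Top, Middle vs b2, b3):
Let Row play Top with probability p. Expected payoff against b2: (-2)p + 4(1−p) = −6p + 4; against b3: 3p + (-3)(1−p) = 6p − 3.
Setting these equal: −6p + 4 = 6p − 3 ⇒ −12p = -7 ⇒ p = 7/12, and the value is (-6)·(7/12) + 4 = 1/2.
For Column: with q = P(b2), equating Top's and Middle's payoffs gives −5q + 3 = 7q − 3 ⇒ q = 1/2.

7/12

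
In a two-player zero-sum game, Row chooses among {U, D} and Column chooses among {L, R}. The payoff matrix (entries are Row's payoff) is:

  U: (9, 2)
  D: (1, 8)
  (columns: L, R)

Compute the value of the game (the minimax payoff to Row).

5

Row minima: U → 2, D → 1; maximin = 2.
Column maxima: L → 9, R → 8; minimax = 8.
2 ≠ 8, so there is no saddle point; optimal play is mixed.
Let Row play U with probability p. Expected payoff against L: 9p + 1(1−p) = 8p + 1; against R: 2p + 8(1−p) = −6p + 8.
Setting these equal: 8p + 1 = −6p + 8 ⇒ 14p = 7 ⇒ p = 1/2, and the value is (8)·(1/2) + 1 = 5.
For Column: with q = P(L), equating U's and D's payoffs gives 7q + 2 = −7q + 8 ⇒ q = 3/7.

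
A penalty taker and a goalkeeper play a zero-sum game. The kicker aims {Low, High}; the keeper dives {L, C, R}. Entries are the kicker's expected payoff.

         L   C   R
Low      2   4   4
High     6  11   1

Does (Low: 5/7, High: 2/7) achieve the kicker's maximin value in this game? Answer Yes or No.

Against L this mix gives (5/7)·2 + (2/7)·6 = 22/7.
Against C this mix gives (5/7)·4 + (2/7)·11 = 6.
Against R this mix gives (5/7)·4 + (2/7)·1 = 22/7.
All of the keeper's active replies (L, R) yield 22/7, and no column does worse for the kicker. The mix makes the keeper indifferent and guarantees 22/7, so it is optimal.

Yes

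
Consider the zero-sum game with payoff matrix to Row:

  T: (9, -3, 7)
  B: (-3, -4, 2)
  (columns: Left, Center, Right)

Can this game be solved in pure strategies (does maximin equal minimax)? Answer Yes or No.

Row minima: T → -3, B → -4; maximin = -3.
Column maxima: Left → 9, Center → -3, Right → 7; minimax = -3.
maximin = minimax = -3, so a saddle point exists.

Yes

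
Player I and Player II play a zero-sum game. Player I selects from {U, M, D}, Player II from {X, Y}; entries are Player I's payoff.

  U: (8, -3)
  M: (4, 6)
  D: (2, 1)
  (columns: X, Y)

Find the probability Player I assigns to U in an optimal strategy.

Row minima: U → -3, M → 4, D → 1; maximin = 4.
Column maxima: X → 8, Y → 6; minimax = 6.
4 ≠ 6, so there is no saddle point; optimal play is mixed.
D is strictly dominated by M, so Player I never plays it.
On the remaining 2×2 (U, M vs X, Y):
Let Player I play U with probability p. Expected payoff against X: 8p + 4(1−p) = 4p + 4; against Y: (-3)p + 6(1−p) = −9p + 6.
Setting these equal: 4p + 4 = −9p + 6 ⇒ 13p = 2 ⇒ p = 2/13, and the value is (4)·(2/13) + 4 = 60/13.
For Player II: with q = P(X), equating U's and M's payoffs gives 11q − 3 = −2q + 6 ⇒ q = 9/13.

2/13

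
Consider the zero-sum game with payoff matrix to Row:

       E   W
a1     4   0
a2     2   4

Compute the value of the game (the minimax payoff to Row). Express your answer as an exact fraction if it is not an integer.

Row minima: a1 → 0, a2 → 2; maximin = 2.
Column maxima: E → 4, W → 4; minimax = 4.
2 ≠ 4, so there is no saddle point; optimal play is mixed.
Let Row play a1 with probability p. Expected payoff against E: 4p + 2(1−p) = 2p + 2; against W: 0p + 4(1−p) = −4p + 4.
Setting these equal: 2p + 2 = −4p + 4 ⇒ 6p = 2 ⇒ p = 1/3, and the value is (2)·(1/3) + 2 = 8/3.
For Column: with q = P(E), equating a1's and a2's payoffs gives 4q = −2q + 4 ⇒ q = 2/3.

8/3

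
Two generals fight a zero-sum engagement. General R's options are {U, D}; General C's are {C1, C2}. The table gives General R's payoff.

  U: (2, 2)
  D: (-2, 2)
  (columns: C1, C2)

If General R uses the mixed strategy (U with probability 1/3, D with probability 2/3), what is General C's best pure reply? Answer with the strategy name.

C1

If General C plays C1, General R's expected payoff is (1/3)·2 + (2/3)·(-2) = -2/3.
If General C plays C2, General R's expected payoff is (1/3)·2 + (2/3)·2 = 2.
General C minimizes General R's payoff; the smallest is -2/3, so the best response is C1.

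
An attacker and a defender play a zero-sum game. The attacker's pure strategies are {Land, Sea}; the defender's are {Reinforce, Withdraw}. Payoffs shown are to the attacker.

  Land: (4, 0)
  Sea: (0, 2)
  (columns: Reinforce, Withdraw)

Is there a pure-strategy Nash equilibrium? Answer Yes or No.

No

Row minima: Land → 0, Sea → 0; maximin = 0.
Column maxima: Reinforce → 4, Withdraw → 2; minimax = 2.
0 ≠ 2, so no pure-strategy equilibrium exists.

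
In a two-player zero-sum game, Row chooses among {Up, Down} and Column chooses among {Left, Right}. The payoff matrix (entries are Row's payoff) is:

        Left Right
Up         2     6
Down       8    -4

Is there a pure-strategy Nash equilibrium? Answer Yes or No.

Row minima: Up → 2, Down → -4; maximin = 2.
Column maxima: Left → 8, Right → 6; minimax = 6.
2 ≠ 6, so no pure-strategy equilibrium exists.

No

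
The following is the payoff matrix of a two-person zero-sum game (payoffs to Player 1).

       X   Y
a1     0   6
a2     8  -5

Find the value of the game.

Row minima: a1 → 0, a2 → -5; maximin = 0.
Column maxima: X → 8, Y → 6; minimax = 6.
0 ≠ 6, so there is no saddle point; optimal play is mixed.
Let Player 1 play a1 with probability p. Expected payoff against X: 0p + 8(1−p) = −8p + 8; against Y: 6p + (-5)(1−p) = 11p − 5.
Setting these equal: −8p + 8 = 11p − 5 ⇒ −19p = -13 ⇒ p = 13/19, and the value is (-8)·(13/19) + 8 = 48/19.
For Player 2: with q = P(X), equating a1's and a2's payoffs gives −6q + 6 = 13q − 5 ⇒ q = 11/19.

48/19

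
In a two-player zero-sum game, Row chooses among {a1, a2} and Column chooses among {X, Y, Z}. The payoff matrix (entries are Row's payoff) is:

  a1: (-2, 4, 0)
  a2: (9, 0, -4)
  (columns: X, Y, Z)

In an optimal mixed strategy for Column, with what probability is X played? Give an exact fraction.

4/15

Row minima: a1 → -2, a2 → -4; maximin = -2.
Column maxima: X → 9, Y → 4, Z → 0; minimax = 0.
-2 ≠ 0, so there is no saddle point; optimal play is mixed.
Y is strictly dominated by Z (it gives Row strictly more in every row), so Column never plays it.
On the remaining 2×2 (a1, a2 vs X, Z):
Let Row play a1 with probability p. Expected payoff against X: (-2)p + 9(1−p) = −11p + 9; against Z: 0p + (-4)(1−p) = 4p − 4.
Setting these equal: −11p + 9 = 4p − 4 ⇒ −15p = -13 ⇒ p = 13/15, and the value is (-11)·(13/15) + 9 = -8/15.
For Column: with q = P(X), equating a1's and a2's payoffs gives −2q = 13q − 4 ⇒ q = 4/15.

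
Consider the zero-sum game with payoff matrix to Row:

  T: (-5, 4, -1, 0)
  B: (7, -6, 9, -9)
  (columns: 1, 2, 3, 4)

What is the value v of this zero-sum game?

Row minima: T → -5, B → -9; maximin = -5.
Column maxima: 1 → 7, 2 → 4, 3 → 9, 4 → 0; minimax = 0.
-5 ≠ 0, so there is no saddle point; optimal play is mixed.
2 is strictly dominated by 4 (it gives Row strictly more in every row), so Column never plays it.
3 is strictly dominated by 1 (it gives Row strictly more in every row), so Column never plays it.
On the remaining 2×2 (T, B vs 1, 4):
Let Row play T with probability p. Expected payoff against 1: (-5)p + 7(1−p) = −12p + 7; against 4: 0p + (-9)(1−p) = 9p − 9.
Setting these equal: −12p + 7 = 9p − 9 ⇒ −21p = -16 ⇒ p = 16/21, and the value is (-12)·(16/21) + 7 = -15/7.
For Column: with q = P(1), equating T's and B's payoffs gives −5q = 16q − 9 ⇒ q = 3/7.

-15/7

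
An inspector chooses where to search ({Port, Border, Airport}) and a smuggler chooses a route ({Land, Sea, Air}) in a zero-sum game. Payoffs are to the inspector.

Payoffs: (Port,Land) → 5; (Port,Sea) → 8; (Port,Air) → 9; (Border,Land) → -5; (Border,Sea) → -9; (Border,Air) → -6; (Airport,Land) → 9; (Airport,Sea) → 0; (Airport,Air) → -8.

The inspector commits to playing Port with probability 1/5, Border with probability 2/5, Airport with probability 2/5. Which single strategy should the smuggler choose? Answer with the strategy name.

If the smuggler plays Land, the inspector's expected payoff is (1/5)·5 + (2/5)·(-5) + (2/5)·9 = 13/5.
If the smuggler plays Sea, the inspector's expected payoff is (1/5)·8 + (2/5)·(-9) + (2/5)·0 = -2.
If the smuggler plays Air, the inspector's expected payoff is (1/5)·9 + (2/5)·(-6) + (2/5)·(-8) = -19/5.
The smuggler minimizes the inspector's payoff; the smallest is -19/5, so the best response is Air.

Air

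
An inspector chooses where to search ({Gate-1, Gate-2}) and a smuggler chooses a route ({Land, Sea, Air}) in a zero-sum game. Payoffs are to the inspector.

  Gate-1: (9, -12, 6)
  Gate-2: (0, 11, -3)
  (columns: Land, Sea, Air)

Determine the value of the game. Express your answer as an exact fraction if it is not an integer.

Row minima: Gate-1 → -12, Gate-2 → -3; maximin = -3.
Column maxima: Land → 9, Sea → 11, Air → 6; minimax = 6.
-3 ≠ 6, so there is no saddle point; optimal play is mixed.
Land is strictly dominated by Air (it gives the inspector strictly more in every row), so the smuggler never plays it.
On the remaining 2×2 (Gate-1, Gate-2 vs Sea, Air):
Let the inspector play Gate-1 with probability p. Expected payoff against Sea: (-12)p + 11(1−p) = −23p + 11; against Air: 6p + (-3)(1−p) = 9p − 3.
Setting these equal: −23p + 11 = 9p − 3 ⇒ −32p = -14 ⇒ p = 7/16, and the value is (-23)·(7/16) + 11 = 15/16.
For the smuggler: with q = P(Sea), equating Gate-1's and Gate-2's payoffs gives −18q + 6 = 14q − 3 ⇒ q = 9/32.

15/16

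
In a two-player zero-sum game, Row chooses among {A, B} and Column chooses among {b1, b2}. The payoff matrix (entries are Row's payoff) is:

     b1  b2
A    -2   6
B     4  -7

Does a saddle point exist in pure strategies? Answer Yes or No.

Row minima: A → -2, B → -7; maximin = -2.
Column maxima: b1 → 4, b2 → 6; minimax = 4.
-2 ≠ 4, so no pure-strategy equilibrium exists.

No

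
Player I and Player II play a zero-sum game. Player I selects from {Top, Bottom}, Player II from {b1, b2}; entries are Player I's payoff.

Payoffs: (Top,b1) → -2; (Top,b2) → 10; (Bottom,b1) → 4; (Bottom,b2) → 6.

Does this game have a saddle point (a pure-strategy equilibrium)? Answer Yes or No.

Row minima: Top → -2, Bottom → 4; maximin = 4.
Column maxima: b1 → 4, b2 → 10; minimax = 4.
maximin = minimax = 4, so a saddle point exists.

Yes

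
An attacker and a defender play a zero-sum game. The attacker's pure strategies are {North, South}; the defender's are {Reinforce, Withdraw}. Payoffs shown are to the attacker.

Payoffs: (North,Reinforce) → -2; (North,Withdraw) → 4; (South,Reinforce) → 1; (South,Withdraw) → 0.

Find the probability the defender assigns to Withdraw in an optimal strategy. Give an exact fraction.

Row minima: North → -2, South → 0; maximin = 0.
Column maxima: Reinforce → 1, Withdraw → 4; minimax = 1.
0 ≠ 1, so there is no saddle point; optimal play is mixed.
Let the attacker play North with probability p. Expected payoff against Reinforce: (-2)p + 1(1−p) = −3p + 1; against Withdraw: 4p + 0(1−p) = 4p.
Setting these equal: −3p + 1 = 4p ⇒ −7p = -1 ⇒ p = 1/7, and the value is (-3)·(1/7) + 1 = 4/7.
For the defender: with q = P(Reinforce), equating North's and South's payoffs gives −6q + 4 = q ⇒ q = 4/7.

3/7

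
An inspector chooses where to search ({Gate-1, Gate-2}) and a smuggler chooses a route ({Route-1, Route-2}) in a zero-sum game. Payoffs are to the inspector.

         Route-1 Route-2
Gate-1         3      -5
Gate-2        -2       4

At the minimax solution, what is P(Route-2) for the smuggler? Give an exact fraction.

5/14

Row minima: Gate-1 → -5, Gate-2 → -2; maximin = -2.
Column maxima: Route-1 → 3, Route-2 → 4; minimax = 3.
-2 ≠ 3, so there is no saddle point; optimal play is mixed.
Let the inspector play Gate-1 with probability p. Expected payoff against Route-1: 3p + (-2)(1−p) = 5p − 2; against Route-2: (-5)p + 4(1−p) = −9p + 4.
Setting these equal: 5p − 2 = −9p + 4 ⇒ 14p = 6 ⇒ p = 3/7, and the value is (5)·(3/7) − 2 = 1/7.
For the smuggler: with q = P(Route-1), equating Gate-1's and Gate-2's payoffs gives 8q − 5 = −6q + 4 ⇒ q = 9/14.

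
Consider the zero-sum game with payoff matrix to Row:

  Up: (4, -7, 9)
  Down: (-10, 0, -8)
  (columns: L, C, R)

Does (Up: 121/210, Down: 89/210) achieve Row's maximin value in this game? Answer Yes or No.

No

Against L this mix gives (121/210)·4 + (89/210)·(-10) = -29/15.
Against C this mix gives (121/210)·(-7) + (89/210)·0 = -121/30.
Against R this mix gives (121/210)·9 + (89/210)·(-8) = 377/210.
Column will play C, holding Row to -121/30. Shifting weight toward the row that does better against C would raise this floor (the equalizing mix achieves -10/3 against both C and L), so the proposed strategy is not optimal.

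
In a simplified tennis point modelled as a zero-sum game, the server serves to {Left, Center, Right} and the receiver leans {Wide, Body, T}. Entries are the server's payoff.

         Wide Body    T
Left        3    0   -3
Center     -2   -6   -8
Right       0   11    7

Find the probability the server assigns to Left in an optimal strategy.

Row minima: Left → -3, Center → -8, Right → 0; maximin = 0.
Column maxima: Wide → 3, Body → 11, T → 7; minimax = 3.
0 ≠ 3, so there is no saddle point; optimal play is mixed.
Center is strictly dominated by Left, so the server never plays it.
Body is strictly dominated by T (it gives the server strictly more in every row), so the receiver never plays it.
On the remaining 2×2 (Left, Right vs Wide, T):
Let the server play Left with probability p. Expected payoff against Wide: 3p + 0(1−p) = 3p; against T: (-3)p + 7(1−p) = −10p + 7.
Setting these equal: 3p = −10p + 7 ⇒ 13p = 7 ⇒ p = 7/13, and the value is (3)·(7/13) = 21/13.
For the receiver: with q = P(Wide), equating Left's and Right's payoffs gives 6q − 3 = −7q + 7 ⇒ q = 10/13.

7/13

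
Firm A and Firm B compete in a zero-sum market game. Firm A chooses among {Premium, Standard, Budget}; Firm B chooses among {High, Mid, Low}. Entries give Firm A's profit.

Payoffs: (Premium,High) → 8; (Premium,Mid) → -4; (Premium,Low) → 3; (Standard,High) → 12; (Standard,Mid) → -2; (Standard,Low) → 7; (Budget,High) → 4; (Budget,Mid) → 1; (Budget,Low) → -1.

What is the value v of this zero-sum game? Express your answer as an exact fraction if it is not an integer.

Row minima: Premium → -4, Standard → -2, Budget → -1; maximin = -1.
Column maxima: High → 12, Mid → 1, Low → 7; minimax = 1.
-1 ≠ 1, so there is no saddle point; optimal play is mixed.
Premium is strictly dominated by Standard, so Firm A never plays it.
High is strictly dominated by Mid (it gives Firm A strictly more in every row), so Firm B never plays it.
On the remaining 2×2 (Standard, Budget vs Mid, Low):
Let Firm A play Standard with probability p. Expected payoff against Mid: (-2)p + 1(1−p) = −3p + 1; against Low: 7p + (-1)(1−p) = 8p − 1.
Setting these equal: −3p + 1 = 8p − 1 ⇒ −11p = -2 ⇒ p = 2/11, and the value is (-3)·(2/11) + 1 = 5/11.
For Firm B: with q = P(Mid), equating Standard's and Budget's payoffs gives −9q + 7 = 2q − 1 ⇒ q = 8/11.

5/11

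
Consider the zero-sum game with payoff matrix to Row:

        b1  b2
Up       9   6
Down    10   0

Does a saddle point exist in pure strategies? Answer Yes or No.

Yes

Row minima: Up → 6, Down → 0; maximin = 6.
Column maxima: b1 → 10, b2 → 6; minimax = 6.
maximin = minimax = 6, so a saddle point exists.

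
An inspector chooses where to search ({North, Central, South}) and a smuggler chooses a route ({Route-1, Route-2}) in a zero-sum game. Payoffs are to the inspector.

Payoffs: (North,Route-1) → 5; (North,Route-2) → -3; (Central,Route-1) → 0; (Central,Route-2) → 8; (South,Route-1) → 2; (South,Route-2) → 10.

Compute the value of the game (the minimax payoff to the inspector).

7/2

Row minima: North → -3, Central → 0, South → 2; maximin = 2.
Column maxima: Route-1 → 5, Route-2 → 10; minimax = 5.
2 ≠ 5, so there is no saddle point; optimal play is mixed.
Central is strictly dominated by South, so the inspector never plays it.
On the remaining 2×2 (North, South vs Route-1, Route-2):
Let the inspector play North with probability p. Expected payoff against Route-1: 5p + 2(1−p) = 3p + 2; against Route-2: (-3)p + 10(1−p) = −13p + 10.
Setting these equal: 3p + 2 = −13p + 10 ⇒ 16p = 8 ⇒ p = 1/2, and the value is (3)·(1/2) + 2 = 7/2.
For the smuggler: with q = P(Route-1), equating North's and South's payoffs gives 8q − 3 = −8q + 10 ⇒ q = 13/16.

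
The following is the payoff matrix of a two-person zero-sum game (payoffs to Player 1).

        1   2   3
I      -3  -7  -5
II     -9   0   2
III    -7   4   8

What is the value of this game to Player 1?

Row minima: I → -7, II → -9, III → -7; maximin = -7.
Column maxima: 1 → -3, 2 → 4, 3 → 8; minimax = -3.
-7 ≠ -3, so there is no saddle point; optimal play is mixed.
II is strictly dominated by III, so Player 1 never plays it.
3 is strictly dominated by 2 (it gives Player 1 strictly more in every row), so Player 2 never plays it.
On the remaining 2×2 (I, III vs 1, 2):
Let Player 1 play I with probability p. Expected payoff against 1: (-3)p + (-7)(1−p) = 4p − 7; against 2: (-7)p + 4(1−p) = −11p + 4.
Setting these equal: 4p − 7 = −11p + 4 ⇒ 15p = 11 ⇒ p = 11/15, and the value is (4)·(11/15) − 7 = -61/15.
For Player 2: with q = P(1), equating I's and III's payoffs gives 4q − 7 = −11q + 4 ⇒ q = 11/15.

-61/15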